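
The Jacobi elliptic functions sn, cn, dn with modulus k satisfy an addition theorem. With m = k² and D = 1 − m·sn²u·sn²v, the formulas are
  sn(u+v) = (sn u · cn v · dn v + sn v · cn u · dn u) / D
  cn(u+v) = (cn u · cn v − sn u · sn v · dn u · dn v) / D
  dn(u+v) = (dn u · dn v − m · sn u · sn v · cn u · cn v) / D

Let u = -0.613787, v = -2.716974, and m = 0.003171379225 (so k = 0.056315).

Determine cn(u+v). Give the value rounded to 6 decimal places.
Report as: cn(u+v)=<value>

sn u = -0.575874702373901, cn u = 0.8175379668038488, dn u = 0.9994739967615073
sn v = -0.4142095662631432, cn v = -0.9101815397029863, dn v = 0.9997279069059751
m = k² = 0.003171379225
D = 1 − m·sn²u·sn²v = 0.9998195551763592
cn(u+v) = (cn u·cn v − sn u·sn v·dn u·dn v)/D = -0.9824504380612444/0.9998195551763592 = -0.9826277481519643

cn(u+v)=-0.982628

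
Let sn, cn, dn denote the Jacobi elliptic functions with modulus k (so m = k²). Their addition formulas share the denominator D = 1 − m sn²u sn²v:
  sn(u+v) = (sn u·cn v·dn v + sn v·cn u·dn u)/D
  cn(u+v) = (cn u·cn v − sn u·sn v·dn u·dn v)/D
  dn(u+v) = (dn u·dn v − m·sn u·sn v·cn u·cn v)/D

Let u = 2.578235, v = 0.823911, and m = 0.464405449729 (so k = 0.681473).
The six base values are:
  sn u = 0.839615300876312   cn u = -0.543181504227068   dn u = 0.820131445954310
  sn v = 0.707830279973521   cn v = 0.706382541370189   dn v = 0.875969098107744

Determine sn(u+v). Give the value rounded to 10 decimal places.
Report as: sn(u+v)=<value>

m = k² = 0.464405449729
D = 1 − m·sn²u·sn²v = 0.8359726491817327
sn(u+v) = (sn u·cn v·dn v + sn v·cn u·dn u)/D = 0.2042037555777795/0.8359726491817327 = 0.2442708571598106

sn(u+v)=0.2442708572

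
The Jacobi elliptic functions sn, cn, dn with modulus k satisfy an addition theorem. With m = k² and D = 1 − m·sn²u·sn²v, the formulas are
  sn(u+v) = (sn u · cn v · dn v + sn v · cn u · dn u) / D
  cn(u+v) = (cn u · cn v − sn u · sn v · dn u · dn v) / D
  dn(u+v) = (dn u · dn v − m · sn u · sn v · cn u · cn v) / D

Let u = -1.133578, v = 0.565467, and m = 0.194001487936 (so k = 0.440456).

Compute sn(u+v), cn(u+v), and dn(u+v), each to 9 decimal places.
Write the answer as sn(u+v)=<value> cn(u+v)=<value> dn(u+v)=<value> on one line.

sn u = -0.8899553629137319, cn u = 0.4560476422711643, dn u = 0.9199711056420223
sn v = 0.5311828603061019, cn v = 0.8472572035202936, dn v = 0.9722455787202005
m = k² = 0.194001487936
D = 1 − m·sn²u·sn²v = 0.9566459557837984
sn(u+v) = (sn u·cn v·dn v + sn v·cn u·dn u)/D = -0.5102355567298057/0.9566459557837984 = -0.5333588185315223
cn(u+v) = (cn u·cn v − sn u·sn v·dn u·dn v)/D = 0.8092163872328108/0.9566459557837984 = 0.845889100706859
dn(u+v) = (dn u·dn v − m·sn u·sn v·cn u·cn v)/D = 0.9298736874530815/0.9566459557837984 = 0.9720144446659142

sn(u+v)=-0.533358819 cn(u+v)=0.845889101 dn(u+v)=0.972014445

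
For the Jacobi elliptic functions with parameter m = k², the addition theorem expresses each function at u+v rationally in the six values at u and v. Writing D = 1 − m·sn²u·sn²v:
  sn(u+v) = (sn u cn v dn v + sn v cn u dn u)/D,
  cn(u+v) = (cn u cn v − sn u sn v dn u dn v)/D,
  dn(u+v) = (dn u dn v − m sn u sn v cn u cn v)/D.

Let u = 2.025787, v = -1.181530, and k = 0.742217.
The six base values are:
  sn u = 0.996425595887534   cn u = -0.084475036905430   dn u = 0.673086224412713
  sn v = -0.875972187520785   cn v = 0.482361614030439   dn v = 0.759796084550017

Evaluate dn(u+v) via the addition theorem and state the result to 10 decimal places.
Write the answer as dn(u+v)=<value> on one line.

m = k² = 0.550886075089
D = 1 − m·sn²u·sn²v = 0.5803065614822124
dn(u+v) = (dn u·dn v − m·sn u·sn v·cn u·cn v)/D = 0.4918154051636236/0.5803065614822124 = 0.8475096402622681

dn(u+v)=0.8475096403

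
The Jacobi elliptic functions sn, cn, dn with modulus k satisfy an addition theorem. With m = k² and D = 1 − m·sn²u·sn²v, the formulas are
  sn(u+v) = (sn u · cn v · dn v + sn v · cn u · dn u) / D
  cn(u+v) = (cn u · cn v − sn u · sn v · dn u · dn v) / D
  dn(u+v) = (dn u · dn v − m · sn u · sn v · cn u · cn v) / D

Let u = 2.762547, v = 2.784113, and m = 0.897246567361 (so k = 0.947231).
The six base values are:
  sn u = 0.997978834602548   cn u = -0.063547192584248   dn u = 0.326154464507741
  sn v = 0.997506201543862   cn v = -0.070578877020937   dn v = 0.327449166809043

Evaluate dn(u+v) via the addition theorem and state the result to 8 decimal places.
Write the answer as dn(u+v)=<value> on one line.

m = k² = 0.897246567361
D = 1 − m·sn²u·sn²v = 0.1108282098864317
dn(u+v) = (dn u·dn v − m·sn u·sn v·cn u·cn v)/D = 0.1027929254790429/0.1108282098864317 = 0.9274978417893533

dn(u+v)=0.92749784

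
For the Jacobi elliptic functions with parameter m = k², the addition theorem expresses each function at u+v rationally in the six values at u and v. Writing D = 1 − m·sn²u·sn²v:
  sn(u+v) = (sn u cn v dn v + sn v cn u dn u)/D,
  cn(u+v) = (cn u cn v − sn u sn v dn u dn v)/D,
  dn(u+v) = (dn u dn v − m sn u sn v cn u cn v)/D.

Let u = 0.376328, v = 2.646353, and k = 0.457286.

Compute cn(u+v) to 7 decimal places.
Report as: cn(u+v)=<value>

sn u = 0.3658302977580912, cn u = 0.9306815745689964, dn u = 0.9859078891427564
sn v = 0.6226253654223332, cn v = -0.7825200664089746, dn v = 0.95861135950535
m = k² = 0.209110485796
D = 1 − m·sn²u·sn²v = 0.9891510234296993
cn(u+v) = (cn u·cn v − sn u·sn v·dn u·dn v)/D = -0.9435479405125681/0.9891510234296993 = -0.953896743938038

cn(u+v)=-0.9538967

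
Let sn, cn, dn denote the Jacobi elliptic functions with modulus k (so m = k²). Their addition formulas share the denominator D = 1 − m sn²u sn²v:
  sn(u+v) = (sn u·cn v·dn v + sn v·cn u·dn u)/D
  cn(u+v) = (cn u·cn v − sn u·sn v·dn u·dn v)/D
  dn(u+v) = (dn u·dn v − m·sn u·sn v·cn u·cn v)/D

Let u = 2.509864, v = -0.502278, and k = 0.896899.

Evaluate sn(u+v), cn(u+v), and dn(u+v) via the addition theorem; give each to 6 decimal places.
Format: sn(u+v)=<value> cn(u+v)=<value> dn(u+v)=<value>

sn u = 0.9941652569696102, cn u = -0.1078677052437333, dn u = 0.4526942200475945
sn v = -0.4673191838194484, cn v = 0.8840886722689781, dn v = 0.9079224889155326
m = k² = 0.804427816201
D = 1 − m·sn²u·sn²v = 0.8263673225328376
sn(u+v) = (sn u·cn v·dn v + sn v·cn u·dn u)/D = 0.8208202365240448/0.8263673225328376 = 0.9932873846078632
cn(u+v) = (cn u·cn v − sn u·sn v·dn u·dn v)/D = 0.09558813243652153/0.8263673225328376 = 0.1156726915865228
dn(u+v) = (dn u·dn v − m·sn u·sn v·cn u·cn v)/D = 0.3753705374198559/0.8263673225328376 = 0.4542417484144162

sn(u+v)=0.993287 cn(u+v)=0.115673 dn(u+v)=0.454242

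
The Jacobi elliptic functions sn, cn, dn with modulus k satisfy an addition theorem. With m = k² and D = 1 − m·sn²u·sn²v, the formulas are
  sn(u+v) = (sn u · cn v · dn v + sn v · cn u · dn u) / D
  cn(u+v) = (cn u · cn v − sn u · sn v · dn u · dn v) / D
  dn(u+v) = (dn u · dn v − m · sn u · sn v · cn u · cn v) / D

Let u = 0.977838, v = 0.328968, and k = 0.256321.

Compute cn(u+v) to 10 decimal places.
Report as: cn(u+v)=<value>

sn u = 0.8245443154028612, cn u = 0.5657973771031701, dn u = 0.9774108721392506
sn v = 0.3227056085732256, cn v = 0.9464993873190749, dn v = 0.9965731414393843
m = k² = 0.065700455041
D = 1 − m·sn²u·sn²v = 0.995348324528155
cn(u+v) = (cn u·cn v − sn u·sn v·dn u·dn v)/D = 0.2763436637997578/0.995348324528155 = 0.2776351323349627

cn(u+v)=0.2776351323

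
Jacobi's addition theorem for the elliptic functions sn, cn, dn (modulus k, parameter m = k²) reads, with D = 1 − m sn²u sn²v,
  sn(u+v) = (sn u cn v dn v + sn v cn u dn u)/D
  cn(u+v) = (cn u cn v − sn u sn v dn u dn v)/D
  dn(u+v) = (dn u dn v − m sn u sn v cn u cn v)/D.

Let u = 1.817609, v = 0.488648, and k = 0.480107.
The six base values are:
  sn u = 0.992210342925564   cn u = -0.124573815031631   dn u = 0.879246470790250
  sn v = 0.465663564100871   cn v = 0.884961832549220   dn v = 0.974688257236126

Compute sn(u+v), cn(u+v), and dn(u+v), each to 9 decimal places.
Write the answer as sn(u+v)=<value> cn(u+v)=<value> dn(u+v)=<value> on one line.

m = k² = 0.230502731449
D = 1 − m·sn²u·sn²v = 0.9507928636617591
sn(u+v) = (sn u·cn v·dn v + sn v·cn u·dn u)/D = 0.8048382083779849/0.9507928636617591 = 0.8464916378088246
cn(u+v) = (cn u·cn v − sn u·sn v·dn u·dn v)/D = -0.5062040378395294/0.9507928636617591 = -0.5324020164497254
dn(u+v) = (dn u·dn v − m·sn u·sn v·cn u·cn v)/D = 0.8687321643639752/0.9507928636617591 = 0.9136923483189114

sn(u+v)=0.846491638 cn(u+v)=-0.532402016 dn(u+v)=0.913692348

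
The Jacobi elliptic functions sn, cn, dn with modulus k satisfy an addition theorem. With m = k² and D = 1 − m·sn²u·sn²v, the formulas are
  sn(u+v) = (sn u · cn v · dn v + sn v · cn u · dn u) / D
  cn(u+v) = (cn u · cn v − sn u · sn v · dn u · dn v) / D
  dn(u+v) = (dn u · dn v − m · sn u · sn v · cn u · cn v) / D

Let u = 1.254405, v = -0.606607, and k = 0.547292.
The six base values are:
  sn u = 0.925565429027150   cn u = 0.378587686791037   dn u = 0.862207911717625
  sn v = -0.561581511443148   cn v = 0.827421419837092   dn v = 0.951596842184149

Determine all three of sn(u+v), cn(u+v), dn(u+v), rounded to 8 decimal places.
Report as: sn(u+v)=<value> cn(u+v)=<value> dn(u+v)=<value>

sn(u+v)=0.59347851 cn(u+v)=0.80484984 dn(u+v)=0.94578065

m = k² = 0.299528533264
D = 1 − m·sn²u·sn²v = 0.9190758675430504
sn(u+v) = (sn u·cn v·dn v + sn v·cn u·dn u)/D = 0.5454517759014191/0.9190758675430504 = 0.5934785094070263
cn(u+v) = (cn u·cn v − sn u·sn v·dn u·dn v)/D = 0.7397180614707193/0.9190758675430504 = 0.8048498362253757
dn(u+v) = (dn u·dn v − m·sn u·sn v·cn u·cn v)/D = 0.8692441705414895/0.9190758675430504 = 0.94578064906135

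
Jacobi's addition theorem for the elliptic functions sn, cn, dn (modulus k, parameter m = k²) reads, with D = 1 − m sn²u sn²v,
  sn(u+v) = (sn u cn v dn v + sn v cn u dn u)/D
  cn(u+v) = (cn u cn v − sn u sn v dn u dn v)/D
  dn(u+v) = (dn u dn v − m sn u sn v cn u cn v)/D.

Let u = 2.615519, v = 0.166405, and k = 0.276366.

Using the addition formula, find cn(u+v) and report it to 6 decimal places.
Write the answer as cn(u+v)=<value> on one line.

sn u = 0.5533341439459156, cn u = -0.8329593778472278, dn u = 0.988238146581902
sn v = 0.1655805650002149, cn v = 0.9861962667208843, dn v = 0.9989524241256296
m = k² = 0.076378165956
D = 1 − m·sn²u·sn²v = 0.9993588452190831
cn(u+v) = (cn u·cn v − sn u·sn v·dn u·dn v)/D = -0.9119103202671367/0.9993588452190831 = -0.9124953710368415

cn(u+v)=-0.912495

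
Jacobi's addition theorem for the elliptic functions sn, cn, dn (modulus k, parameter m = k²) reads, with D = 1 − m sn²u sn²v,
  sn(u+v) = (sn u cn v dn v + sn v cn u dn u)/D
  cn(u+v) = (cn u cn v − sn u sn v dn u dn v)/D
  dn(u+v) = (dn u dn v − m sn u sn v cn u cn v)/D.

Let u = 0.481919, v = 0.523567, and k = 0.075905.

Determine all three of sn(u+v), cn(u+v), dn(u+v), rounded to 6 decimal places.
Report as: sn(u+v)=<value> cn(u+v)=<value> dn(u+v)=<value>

sn u = 0.4633895616926662, cn u = 0.8861546784361513, dn u = 0.9993812180248031
sn v = 0.4998595031434082, cn v = 0.8661065044884637, dn v = 0.9992799493196876
m = k² = 0.005761569025
D = 1 − m·sn²u·sn²v = 0.9996908785308135
sn(u+v) = (sn u·cn v·dn v + sn v·cn u·dn u)/D = 0.8437344709998206/0.9996908785308135 = 0.8439953680879906
cn(u+v) = (cn u·cn v − sn u·sn v·dn u·dn v)/D = 0.5361846650775854/0.9996908785308135 = 0.5363504625205587
dn(u+v) = (dn u·dn v − m·sn u·sn v·cn u·cn v)/D = 0.9976373397123609/0.9996908785308135 = 0.9979458261923221

sn(u+v)=0.843995 cn(u+v)=0.536350 dn(u+v)=0.997946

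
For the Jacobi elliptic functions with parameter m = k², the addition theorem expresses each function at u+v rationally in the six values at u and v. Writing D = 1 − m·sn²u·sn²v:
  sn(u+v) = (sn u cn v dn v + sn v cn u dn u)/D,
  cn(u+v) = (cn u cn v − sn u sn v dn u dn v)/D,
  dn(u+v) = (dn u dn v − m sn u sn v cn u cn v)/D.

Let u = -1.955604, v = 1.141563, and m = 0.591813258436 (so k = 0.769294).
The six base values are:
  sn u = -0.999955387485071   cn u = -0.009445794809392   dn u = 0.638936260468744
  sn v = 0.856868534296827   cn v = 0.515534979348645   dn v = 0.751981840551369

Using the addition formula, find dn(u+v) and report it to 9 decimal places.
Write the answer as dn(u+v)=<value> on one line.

m = k² = 0.591813258436
D = 1 − m·sn²u·sn²v = 0.5655154580096432
dn(u+v) = (dn u·dn v − m·sn u·sn v·cn u·cn v)/D = 0.4779991520725704/0.5655154580096432 = 0.8452450685519892

dn(u+v)=0.845245069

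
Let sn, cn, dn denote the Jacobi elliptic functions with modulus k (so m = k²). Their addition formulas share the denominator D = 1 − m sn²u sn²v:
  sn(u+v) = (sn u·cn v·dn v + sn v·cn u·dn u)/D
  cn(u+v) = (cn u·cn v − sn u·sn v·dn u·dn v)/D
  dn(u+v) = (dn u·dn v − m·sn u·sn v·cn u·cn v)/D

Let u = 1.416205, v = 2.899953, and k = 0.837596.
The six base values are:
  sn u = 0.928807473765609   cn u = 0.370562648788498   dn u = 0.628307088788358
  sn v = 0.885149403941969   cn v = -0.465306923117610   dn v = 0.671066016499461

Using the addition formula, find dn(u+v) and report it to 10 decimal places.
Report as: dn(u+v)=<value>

m = k² = 0.701567059216
D = 1 − m·sn²u·sn²v = 0.5258085113021658
dn(u+v) = (dn u·dn v − m·sn u·sn v·cn u·cn v)/D = 0.5210873307129165/0.5258085113021658 = 0.9910211027631384

dn(u+v)=0.9910211028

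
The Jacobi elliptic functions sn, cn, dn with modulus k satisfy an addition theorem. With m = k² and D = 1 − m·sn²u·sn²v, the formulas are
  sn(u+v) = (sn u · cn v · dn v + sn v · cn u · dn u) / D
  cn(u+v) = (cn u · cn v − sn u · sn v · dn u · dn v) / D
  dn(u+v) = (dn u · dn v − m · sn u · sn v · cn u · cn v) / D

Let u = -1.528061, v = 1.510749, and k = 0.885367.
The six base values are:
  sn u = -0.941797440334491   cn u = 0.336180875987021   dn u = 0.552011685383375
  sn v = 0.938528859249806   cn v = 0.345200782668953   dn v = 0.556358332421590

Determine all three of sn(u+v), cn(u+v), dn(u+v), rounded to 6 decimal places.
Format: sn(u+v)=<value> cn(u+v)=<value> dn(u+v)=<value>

sn(u+v)=-0.017310 cn(u+v)=0.999850 dn(u+v)=0.999883

m = k² = 0.783874724689
D = 1 − m·sn²u·sn²v = 0.3875693242609904
sn(u+v) = (sn u·cn v·dn v + sn v·cn u·dn u)/D = -0.006709002338312524/0.3875693242609904 = -0.01731045755776755
cn(u+v) = (cn u·cn v − sn u·sn v·dn u·dn v)/D = 0.3875112519601789/0.3875693242609904 = 0.9998501628039777
dn(u+v) = (dn u·dn v − m·sn u·sn v·cn u·cn v)/D = 0.3875238035893399/0.3875693242609904 = 0.9998825483112286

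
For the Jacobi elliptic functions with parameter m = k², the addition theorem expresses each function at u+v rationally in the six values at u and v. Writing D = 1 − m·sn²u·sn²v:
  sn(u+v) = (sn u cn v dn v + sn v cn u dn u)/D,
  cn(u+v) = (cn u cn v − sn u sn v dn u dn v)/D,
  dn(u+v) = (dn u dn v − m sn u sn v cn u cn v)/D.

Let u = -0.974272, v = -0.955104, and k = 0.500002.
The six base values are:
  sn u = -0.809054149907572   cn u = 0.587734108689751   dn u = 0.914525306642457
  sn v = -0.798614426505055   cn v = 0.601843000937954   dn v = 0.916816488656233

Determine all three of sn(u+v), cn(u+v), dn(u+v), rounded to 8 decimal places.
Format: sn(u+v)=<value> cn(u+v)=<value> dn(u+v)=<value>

m = k² = 0.250002000004
D = 1 − m·sn²u·sn²v = 0.8956306532613282
sn(u+v) = (sn u·cn v·dn v + sn v·cn u·dn u)/D = -0.8756729947591543/0.8956306532613282 = -0.9777166419779175
cn(u+v) = (cn u·cn v − sn u·sn v·dn u·dn v)/D = -0.188018811055829/0.8956306532613282 = -0.209928959411094
dn(u+v) = (dn u·dn v − m·sn u·sn v·cn u·cn v)/D = 0.7813142357683253/0.8956306532613282 = 0.8723620980627073

sn(u+v)=-0.97771664 cn(u+v)=-0.20992896 dn(u+v)=0.87236210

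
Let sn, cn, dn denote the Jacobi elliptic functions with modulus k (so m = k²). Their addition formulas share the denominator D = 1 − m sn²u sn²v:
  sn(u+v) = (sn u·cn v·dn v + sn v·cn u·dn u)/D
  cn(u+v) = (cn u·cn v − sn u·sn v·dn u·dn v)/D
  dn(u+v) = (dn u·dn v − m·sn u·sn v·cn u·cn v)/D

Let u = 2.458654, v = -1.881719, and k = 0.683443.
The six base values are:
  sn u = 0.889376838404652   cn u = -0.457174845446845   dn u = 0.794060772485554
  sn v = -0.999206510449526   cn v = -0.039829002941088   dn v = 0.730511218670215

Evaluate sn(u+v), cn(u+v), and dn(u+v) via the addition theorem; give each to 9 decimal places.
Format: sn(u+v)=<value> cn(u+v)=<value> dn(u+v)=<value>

m = k² = 0.467094334249
D = 1 − m·sn²u·sn²v = 0.6311186149586152
sn(u+v) = (sn u·cn v·dn v + sn v·cn u·dn u)/D = 0.3368596611257482/0.6311186149586152 = 0.5337501590692858
cn(u+v) = (cn u·cn v − sn u·sn v·dn u·dn v)/D = 0.5337005479232028/0.6311186149586152 = 0.8456422220380863
dn(u+v) = (dn u·dn v − m·sn u·sn v·cn u·cn v)/D = 0.5876286601314141/0.6311186149586152 = 0.9310906796338863

sn(u+v)=0.533750159 cn(u+v)=0.845642222 dn(u+v)=0.931090680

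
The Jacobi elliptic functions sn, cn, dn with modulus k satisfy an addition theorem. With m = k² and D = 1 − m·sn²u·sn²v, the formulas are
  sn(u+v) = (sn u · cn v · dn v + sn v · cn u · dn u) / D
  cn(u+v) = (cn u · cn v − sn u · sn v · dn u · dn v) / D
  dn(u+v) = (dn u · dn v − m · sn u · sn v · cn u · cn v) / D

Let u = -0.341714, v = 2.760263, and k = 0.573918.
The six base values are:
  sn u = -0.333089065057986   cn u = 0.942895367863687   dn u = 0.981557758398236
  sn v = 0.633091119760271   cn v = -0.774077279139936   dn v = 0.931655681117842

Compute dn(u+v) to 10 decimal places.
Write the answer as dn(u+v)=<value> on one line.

m = k² = 0.329381870724
D = 1 − m·sn²u·sn²v = 0.9853528581854081
dn(u+v) = (dn u·dn v − m·sn u·sn v·cn u·cn v)/D = 0.8637778132388268/0.9853528581854081 = 0.8766177578553233

dn(u+v)=0.8766177579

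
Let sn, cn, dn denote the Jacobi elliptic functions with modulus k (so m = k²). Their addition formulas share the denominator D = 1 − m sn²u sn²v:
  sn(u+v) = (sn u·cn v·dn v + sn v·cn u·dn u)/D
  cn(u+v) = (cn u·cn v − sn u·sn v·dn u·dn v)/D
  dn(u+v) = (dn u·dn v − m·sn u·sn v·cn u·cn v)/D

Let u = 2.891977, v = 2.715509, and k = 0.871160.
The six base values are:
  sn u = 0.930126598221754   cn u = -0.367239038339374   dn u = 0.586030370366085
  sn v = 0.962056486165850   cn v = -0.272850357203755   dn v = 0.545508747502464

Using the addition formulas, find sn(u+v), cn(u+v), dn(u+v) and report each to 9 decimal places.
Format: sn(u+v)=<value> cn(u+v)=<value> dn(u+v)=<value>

m = k² = 0.7589197456
D = 1 − m·sn²u·sn²v = 0.39231135145111
sn(u+v) = (sn u·cn v·dn v + sn v·cn u·dn u)/D = -0.3454894253102189/0.39231135145111 = -0.8806511053842751
cn(u+v) = (cn u·cn v − sn u·sn v·dn u·dn v)/D = -0.1858635345521306/0.39231135145111 = -0.4737653750385885
dn(u+v) = (dn u·dn v − m·sn u·sn v·cn u·cn v)/D = 0.251637243151465/0.39231135145111 = 0.6414222841645817

sn(u+v)=-0.880651105 cn(u+v)=-0.473765375 dn(u+v)=0.641422284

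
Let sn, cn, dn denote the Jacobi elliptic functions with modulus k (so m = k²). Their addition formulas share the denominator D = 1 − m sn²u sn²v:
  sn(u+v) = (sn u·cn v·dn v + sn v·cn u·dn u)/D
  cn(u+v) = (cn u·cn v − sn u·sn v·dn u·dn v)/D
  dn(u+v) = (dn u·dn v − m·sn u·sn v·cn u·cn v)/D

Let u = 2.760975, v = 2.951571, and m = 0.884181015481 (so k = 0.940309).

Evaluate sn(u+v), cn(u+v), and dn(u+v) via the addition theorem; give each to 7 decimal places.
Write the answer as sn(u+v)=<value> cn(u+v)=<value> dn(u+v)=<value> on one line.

sn(u+v)=-0.6051758 cn(u+v)=-0.7960919 dn(u+v)=0.8223014

sn u = 0.996262537387817, cn u = -0.08637682905495282, dn u = 0.349879723190578
sn v = 0.9880260834673728, cn v = -0.1542869352476874, dn v = 0.3699546387188391
m = k² = 0.884181015481
D = 1 − m·sn²u·sn²v = 0.1433062367781404
sn(u+v) = (sn u·cn v·dn v + sn v·cn u·dn u)/D = -0.08672546744343088/0.1433062367781404 = -0.6051758066726359
cn(u+v) = (cn u·cn v − sn u·sn v·dn u·dn v)/D = -0.1140849279976582/0.1433062367781404 = -0.7960918558923489
dn(u+v) = (dn u·dn v − m·sn u·sn v·cn u·cn v)/D = 0.1178409135269278/0.1433062367781404 = 0.8223013608916633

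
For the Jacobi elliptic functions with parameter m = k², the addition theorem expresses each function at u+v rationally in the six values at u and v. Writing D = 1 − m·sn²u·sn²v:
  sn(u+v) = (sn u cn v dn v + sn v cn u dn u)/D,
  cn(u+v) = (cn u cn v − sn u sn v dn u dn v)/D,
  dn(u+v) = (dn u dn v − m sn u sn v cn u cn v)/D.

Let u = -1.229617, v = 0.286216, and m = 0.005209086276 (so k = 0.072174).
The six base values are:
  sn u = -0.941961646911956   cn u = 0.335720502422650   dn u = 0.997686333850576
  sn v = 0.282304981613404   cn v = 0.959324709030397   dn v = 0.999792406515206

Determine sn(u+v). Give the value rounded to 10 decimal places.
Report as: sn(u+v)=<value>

sn(u+v)=-0.8092012727

m = k² = 0.005209086276
D = 1 − m·sn²u·sn²v = 0.9996316462674503
sn(u+v) = (sn u·cn v·dn v + sn v·cn u·dn u)/D = -0.8089032003596973/0.9996316462674503 = -0.8092012726688688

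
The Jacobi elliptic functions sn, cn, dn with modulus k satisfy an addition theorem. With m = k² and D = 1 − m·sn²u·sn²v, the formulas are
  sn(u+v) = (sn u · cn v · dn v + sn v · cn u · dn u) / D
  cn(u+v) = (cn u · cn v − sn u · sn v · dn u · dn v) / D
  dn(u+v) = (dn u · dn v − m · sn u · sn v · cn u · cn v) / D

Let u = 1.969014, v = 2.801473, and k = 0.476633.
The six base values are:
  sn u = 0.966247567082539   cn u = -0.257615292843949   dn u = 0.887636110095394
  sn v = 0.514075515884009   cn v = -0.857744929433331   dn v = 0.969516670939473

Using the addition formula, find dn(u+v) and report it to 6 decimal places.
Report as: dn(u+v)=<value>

dn(u+v)=0.885265

m = k² = 0.227179016689
D = 1 − m·sn²u·sn²v = 0.9439469972947909
dn(u+v) = (dn u·dn v − m·sn u·sn v·cn u·cn v)/D = 0.8356427781692557/0.9439469972947909 = 0.8852645122703725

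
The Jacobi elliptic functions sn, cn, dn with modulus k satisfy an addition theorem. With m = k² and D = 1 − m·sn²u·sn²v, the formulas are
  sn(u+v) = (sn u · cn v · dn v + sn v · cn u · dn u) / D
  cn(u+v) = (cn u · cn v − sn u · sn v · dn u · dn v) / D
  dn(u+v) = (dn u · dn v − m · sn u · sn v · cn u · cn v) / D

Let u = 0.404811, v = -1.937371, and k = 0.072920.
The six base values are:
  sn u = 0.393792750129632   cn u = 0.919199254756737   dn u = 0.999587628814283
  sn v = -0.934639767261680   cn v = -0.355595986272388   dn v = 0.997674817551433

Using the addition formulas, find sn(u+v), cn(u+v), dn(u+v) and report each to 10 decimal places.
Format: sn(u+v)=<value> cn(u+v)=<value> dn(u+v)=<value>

sn(u+v)=-0.9991911484 cn(u+v)=0.0402125485 dn(u+v)=0.9973421038

m = k² = 0.0053173264
D = 1 − m·sn²u·sn²v = 0.9992796936162443
sn(u+v) = (sn u·cn v·dn v + sn v·cn u·dn u)/D = -0.9984714245902655/0.9992796936162443 = -0.9991911483530164
cn(u+v) = (cn u·cn v − sn u·sn v·dn u·dn v)/D = 0.04018358309634396/0.9992796936162443 = 0.04021254845170081
dn(u+v) = (dn u·dn v − m·sn u·sn v·cn u·cn v)/D = 0.9966237118985157/0.9992796936162443 = 0.9973421037826587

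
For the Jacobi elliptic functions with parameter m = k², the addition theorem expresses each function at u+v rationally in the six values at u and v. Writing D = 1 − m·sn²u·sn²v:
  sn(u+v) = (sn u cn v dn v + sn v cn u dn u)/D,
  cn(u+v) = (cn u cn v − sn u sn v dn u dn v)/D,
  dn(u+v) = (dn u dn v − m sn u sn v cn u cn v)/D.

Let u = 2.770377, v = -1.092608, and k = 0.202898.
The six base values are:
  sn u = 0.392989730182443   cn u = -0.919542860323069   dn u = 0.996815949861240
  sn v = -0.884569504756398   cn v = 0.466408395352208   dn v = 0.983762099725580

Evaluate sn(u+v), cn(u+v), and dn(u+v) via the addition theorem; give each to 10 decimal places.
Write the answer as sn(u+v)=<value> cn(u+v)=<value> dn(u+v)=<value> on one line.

m = k² = 0.041167598404
D = 1 − m·sn²u·sn²v = 0.9950251285724074
sn(u+v) = (sn u·cn v·dn v + sn v·cn u·dn u)/D = 0.9911270720057923/0.9950251285724074 = 0.9960824541464518
cn(u+v) = (cn u·cn v − sn u·sn v·dn u·dn v)/D = -0.08798939497326284/0.9950251285724074 = -0.08842931946804588
dn(u+v) = (dn u·dn v − m·sn u·sn v·cn u·cn v)/D = 0.9744920324361167/0.9950251285724074 = 0.9793642436289522

sn(u+v)=0.9960824541 cn(u+v)=-0.0884293195 dn(u+v)=0.9793642436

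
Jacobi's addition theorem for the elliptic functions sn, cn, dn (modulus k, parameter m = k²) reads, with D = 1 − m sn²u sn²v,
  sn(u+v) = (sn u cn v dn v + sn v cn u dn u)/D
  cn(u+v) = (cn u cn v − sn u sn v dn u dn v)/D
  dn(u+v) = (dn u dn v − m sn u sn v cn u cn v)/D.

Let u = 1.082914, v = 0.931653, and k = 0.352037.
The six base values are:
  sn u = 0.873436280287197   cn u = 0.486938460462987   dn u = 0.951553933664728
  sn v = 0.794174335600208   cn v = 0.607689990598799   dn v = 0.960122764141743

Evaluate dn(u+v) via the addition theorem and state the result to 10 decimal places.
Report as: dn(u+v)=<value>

m = k² = 0.123930049369
D = 1 − m·sn²u·sn²v = 0.9403691809868132
dn(u+v) = (dn u·dn v − m·sn u·sn v·cn u·cn v)/D = 0.8881707747791141/0.9403691809868132 = 0.9444915813245574

dn(u+v)=0.9444915813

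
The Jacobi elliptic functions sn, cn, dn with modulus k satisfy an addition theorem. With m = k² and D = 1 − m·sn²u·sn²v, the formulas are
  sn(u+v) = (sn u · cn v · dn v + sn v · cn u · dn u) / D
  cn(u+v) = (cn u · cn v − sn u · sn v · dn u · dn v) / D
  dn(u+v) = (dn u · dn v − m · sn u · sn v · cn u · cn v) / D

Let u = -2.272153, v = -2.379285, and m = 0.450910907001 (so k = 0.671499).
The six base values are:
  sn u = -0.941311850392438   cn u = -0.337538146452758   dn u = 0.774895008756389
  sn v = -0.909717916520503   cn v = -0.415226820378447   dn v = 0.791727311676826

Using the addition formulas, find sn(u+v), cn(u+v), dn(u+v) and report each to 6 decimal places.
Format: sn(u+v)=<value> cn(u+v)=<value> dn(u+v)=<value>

sn(u+v)=0.817804 cn(u+v)=-0.575496 dn(u+v)=0.835721

m = k² = 0.450910907001
D = 1 − m·sn²u·sn²v = 0.6693478972459607
sn(u+v) = (sn u·cn v·dn v + sn v·cn u·dn u)/D = 0.5473956433954817/0.6693478972459607 = 0.817804381918203
cn(u+v) = (cn u·cn v − sn u·sn v·dn u·dn v)/D = -0.3852072392092803/0.6693478972459607 = -0.5754963013915779
dn(u+v) = (dn u·dn v − m·sn u·sn v·cn u·cn v)/D = 0.5593878492396609/0.6693478972459607 = 0.8357206342789278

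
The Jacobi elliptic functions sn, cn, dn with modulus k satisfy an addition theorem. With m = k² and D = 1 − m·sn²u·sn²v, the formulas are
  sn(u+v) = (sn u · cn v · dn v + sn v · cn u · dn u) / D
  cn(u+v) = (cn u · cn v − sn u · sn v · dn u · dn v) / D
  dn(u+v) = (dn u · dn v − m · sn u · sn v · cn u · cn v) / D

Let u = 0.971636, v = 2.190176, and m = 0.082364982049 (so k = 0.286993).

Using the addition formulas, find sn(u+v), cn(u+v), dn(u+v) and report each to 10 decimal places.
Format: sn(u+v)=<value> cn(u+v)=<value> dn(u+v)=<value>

sn u = 0.819896680305876, cn u = 0.5725115139657927, dn u = 0.9719216745538719
sn v = 0.8454991616919485, cn v = -0.5339767481625134, dn v = 0.9701133137165936
m = k² = 0.082364982049
D = 1 − m·sn²u·sn²v = 0.9604189576697174
sn(u+v) = (sn u·cn v·dn v + sn v·cn u·dn u)/D = 0.04574526723281126/0.9604189576697174 = 0.04763053339118156
cn(u+v) = (cn u·cn v − sn u·sn v·dn u·dn v)/D = -0.9593289033366946/0.9604189576697174 = -0.9988650220569702
dn(u+v) = (dn u·dn v − m·sn u·sn v·cn u·cn v)/D = 0.9603292221224493/0.9604189576697174 = 0.9999065662474158

sn(u+v)=0.0476305334 cn(u+v)=-0.9988650221 dn(u+v)=0.9999065662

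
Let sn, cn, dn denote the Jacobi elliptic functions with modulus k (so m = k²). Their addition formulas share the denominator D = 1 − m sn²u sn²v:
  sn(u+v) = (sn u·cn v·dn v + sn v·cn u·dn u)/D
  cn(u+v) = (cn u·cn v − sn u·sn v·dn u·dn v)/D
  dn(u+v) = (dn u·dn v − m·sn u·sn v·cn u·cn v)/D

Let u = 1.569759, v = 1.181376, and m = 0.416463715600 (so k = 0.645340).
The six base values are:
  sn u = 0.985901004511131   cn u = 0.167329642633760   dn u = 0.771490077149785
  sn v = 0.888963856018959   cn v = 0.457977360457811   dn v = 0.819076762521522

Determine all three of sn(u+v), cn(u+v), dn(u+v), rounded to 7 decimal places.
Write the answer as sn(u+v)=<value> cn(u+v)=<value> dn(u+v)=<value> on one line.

sn(u+v)=0.7125243 cn(u+v)=-0.7016474 dn(u+v)=0.8880119

m = k² = 0.4164637156
D = 1 − m·sn²u·sn²v = 0.6801016538729054
sn(u+v) = (sn u·cn v·dn v + sn v·cn u·dn u)/D = 0.4845889703952472/0.6801016538729054 = 0.7125243228504266
cn(u+v) = (cn u·cn v − sn u·sn v·dn u·dn v)/D = -0.477191564648764/0.6801016538729054 = -0.7016474109882691
dn(u+v) = (dn u·dn v − m·sn u·sn v·cn u·cn v)/D = 0.6039383704385517/0.6801016538729054 = 0.8880119126300687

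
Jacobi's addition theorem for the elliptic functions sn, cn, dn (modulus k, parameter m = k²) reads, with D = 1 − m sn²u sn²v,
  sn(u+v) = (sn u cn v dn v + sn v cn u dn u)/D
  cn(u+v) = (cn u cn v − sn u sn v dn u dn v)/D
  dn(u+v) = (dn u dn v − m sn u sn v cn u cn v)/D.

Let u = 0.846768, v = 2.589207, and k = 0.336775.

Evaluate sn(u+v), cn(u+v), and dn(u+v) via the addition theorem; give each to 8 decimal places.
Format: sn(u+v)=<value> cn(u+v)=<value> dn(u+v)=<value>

sn(u+v)=-0.19767264 cn(u+v)=-0.98026809 dn(u+v)=0.99778168

sn u = 0.742535034702251, cn u = 0.6698072276705641, dn u = 0.9682284737206157
sn v = 0.5995377400923798, cn v = -0.8003464863450842, dn v = 0.979404219676459
m = k² = 0.113417400625
D = 1 − m·sn²u·sn²v = 0.9775225706179286
sn(u+v) = (sn u·cn v·dn v + sn v·cn u·dn u)/D = -0.1932294663267327/0.9775225706179286 = -0.1976726391131666
cn(u+v) = (cn u·cn v − sn u·sn v·dn u·dn v)/D = -0.9582341829691577/0.9775225706179286 = -0.9802680897315978
dn(u+v) = (dn u·dn v − m·sn u·sn v·cn u·cn v)/D = 0.9753541098014348/0.9775225706179286 = 0.9977816769845805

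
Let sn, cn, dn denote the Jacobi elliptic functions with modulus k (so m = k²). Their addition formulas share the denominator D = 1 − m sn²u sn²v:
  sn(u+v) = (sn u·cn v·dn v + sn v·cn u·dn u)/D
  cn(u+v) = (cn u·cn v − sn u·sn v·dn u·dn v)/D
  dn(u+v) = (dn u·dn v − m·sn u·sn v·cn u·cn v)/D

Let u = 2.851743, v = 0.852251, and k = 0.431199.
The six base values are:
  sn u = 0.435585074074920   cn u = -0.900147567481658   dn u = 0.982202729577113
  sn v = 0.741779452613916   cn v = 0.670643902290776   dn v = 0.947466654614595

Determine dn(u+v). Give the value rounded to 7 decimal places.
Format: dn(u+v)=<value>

dn(u+v)=0.9860107

m = k² = 0.185932577601
D = 1 − m·sn²u·sn²v = 0.9805888588521599
dn(u+v) = (dn u·dn v − m·sn u·sn v·cn u·cn v)/D = 0.9668711121226105/0.9805888588521599 = 0.9860107050924413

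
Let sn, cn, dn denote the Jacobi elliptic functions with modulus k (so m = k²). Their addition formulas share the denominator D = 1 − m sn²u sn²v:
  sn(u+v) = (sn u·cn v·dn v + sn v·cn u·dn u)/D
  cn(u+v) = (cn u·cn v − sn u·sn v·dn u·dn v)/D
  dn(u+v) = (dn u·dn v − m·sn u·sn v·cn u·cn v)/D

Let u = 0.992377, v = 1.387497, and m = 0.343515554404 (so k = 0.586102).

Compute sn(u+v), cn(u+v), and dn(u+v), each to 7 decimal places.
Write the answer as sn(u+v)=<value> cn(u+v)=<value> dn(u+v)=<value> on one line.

sn(u+v)=0.8629041 cn(u+v)=-0.5053677 dn(u+v)=0.8626802

sn u = 0.8114838894767508, cn u = 0.5843747916531688, dn u = 0.8796549954332385
sn v = 0.9588632423225488, cn v = 0.2838684246665858, dn v = 0.8271428954759673
m = k² = 0.343515554404
D = 1 − m·sn²u·sn²v = 0.7920209683387484
sn(u+v) = (sn u·cn v·dn v + sn v·cn u·dn u)/D = 0.6834381432090886/0.7920209683387484 = 0.8629041029590283
cn(u+v) = (cn u·cn v − sn u·sn v·dn u·dn v)/D = -0.4002618126865988/0.7920209683387484 = -0.5053676969261833
dn(u+v) = (dn u·dn v − m·sn u·sn v·cn u·cn v)/D = 0.6832608034867086/0.7920209683387484 = 0.8626801950961444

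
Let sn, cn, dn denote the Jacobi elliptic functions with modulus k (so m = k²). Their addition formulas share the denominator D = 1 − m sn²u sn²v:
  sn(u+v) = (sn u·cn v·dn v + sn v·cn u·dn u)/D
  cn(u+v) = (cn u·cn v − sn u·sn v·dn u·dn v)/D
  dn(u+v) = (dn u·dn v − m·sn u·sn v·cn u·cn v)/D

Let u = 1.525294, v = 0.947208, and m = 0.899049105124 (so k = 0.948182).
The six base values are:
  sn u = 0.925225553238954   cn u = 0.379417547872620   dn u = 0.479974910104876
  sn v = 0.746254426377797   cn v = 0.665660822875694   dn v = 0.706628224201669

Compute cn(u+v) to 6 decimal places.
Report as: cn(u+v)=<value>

cn(u+v)=0.032178

m = k² = 0.899049105124
D = 1 − m·sn²u·sn²v = 0.5713996800182425
cn(u+v) = (cn u·cn v − sn u·sn v·dn u·dn v)/D = 0.01838649585721225/0.5713996800182425 = 0.03217799466850462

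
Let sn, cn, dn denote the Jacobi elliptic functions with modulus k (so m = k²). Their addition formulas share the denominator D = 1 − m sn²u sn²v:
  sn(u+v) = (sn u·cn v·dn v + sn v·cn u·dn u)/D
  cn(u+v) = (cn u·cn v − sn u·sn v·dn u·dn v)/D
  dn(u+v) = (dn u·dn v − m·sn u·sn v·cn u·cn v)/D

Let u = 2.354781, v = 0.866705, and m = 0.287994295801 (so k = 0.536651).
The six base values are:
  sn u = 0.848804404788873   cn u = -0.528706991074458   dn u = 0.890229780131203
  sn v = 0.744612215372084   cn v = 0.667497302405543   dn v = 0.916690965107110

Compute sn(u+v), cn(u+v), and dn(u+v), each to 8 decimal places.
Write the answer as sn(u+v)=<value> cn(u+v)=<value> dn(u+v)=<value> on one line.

m = k² = 0.287994295801
D = 1 − m·sn²u·sn²v = 0.8849571986963457
sn(u+v) = (sn u·cn v·dn v + sn v·cn u·dn u)/D = 0.1689067042354652/0.8849571986963457 = 0.1908642638133078
cn(u+v) = (cn u·cn v − sn u·sn v·dn u·dn v)/D = -0.8686885338191109/0.8849571986963457 = -0.9816164387371495
dn(u+v) = (dn u·dn v − m·sn u·sn v·cn u·cn v)/D = 0.8803027419805114/0.8849571986963457 = 0.9947404725079463

sn(u+v)=0.19086426 cn(u+v)=-0.98161644 dn(u+v)=0.99474047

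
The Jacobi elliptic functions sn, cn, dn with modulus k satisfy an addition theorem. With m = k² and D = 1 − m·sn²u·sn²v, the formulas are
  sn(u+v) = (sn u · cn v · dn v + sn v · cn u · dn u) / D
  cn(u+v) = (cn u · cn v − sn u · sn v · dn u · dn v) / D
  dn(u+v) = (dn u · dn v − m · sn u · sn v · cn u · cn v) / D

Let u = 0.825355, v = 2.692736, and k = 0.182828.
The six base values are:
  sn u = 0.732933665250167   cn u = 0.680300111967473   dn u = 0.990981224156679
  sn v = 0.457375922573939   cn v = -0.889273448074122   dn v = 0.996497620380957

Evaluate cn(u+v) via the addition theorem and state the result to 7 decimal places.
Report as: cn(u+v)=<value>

m = k² = 0.033426077584
D = 1 − m·sn²u·sn²v = 0.9962436906231838
cn(u+v) = (cn u·cn v − sn u·sn v·dn u·dn v)/D = -0.9360122069662787/0.9962436906231838 = -0.9395414151940793

cn(u+v)=-0.9395414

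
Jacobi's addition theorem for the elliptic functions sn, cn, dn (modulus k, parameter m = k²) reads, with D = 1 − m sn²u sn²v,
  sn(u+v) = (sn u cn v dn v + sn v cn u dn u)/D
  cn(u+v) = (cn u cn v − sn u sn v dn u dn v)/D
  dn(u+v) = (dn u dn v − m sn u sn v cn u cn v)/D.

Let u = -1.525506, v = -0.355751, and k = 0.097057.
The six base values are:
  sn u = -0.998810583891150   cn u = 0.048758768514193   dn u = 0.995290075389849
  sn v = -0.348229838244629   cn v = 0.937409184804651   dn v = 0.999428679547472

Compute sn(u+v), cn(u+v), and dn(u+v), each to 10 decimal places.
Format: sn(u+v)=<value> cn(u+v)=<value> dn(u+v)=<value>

sn(u+v)=-0.9537454654 cn(u+v)=-0.3006153477 dn(u+v)=0.9957063954

m = k² = 0.009420061249
D = 1 − m·sn²u·sn²v = 0.9988604012604887
sn(u+v) = (sn u·cn v·dn v + sn v·cn u·dn u)/D = -0.9526585782321666/0.9988604012604887 = -0.9537454653623081
cn(u+v) = (cn u·cn v − sn u·sn v·dn u·dn v)/D = -0.3002727668752721/0.9988604012604887 = -0.3006153477466419
dn(u+v) = (dn u·dn v − m·sn u·sn v·cn u·cn v)/D = 0.9945716896257921/0.9988604012604887 = 0.9957063953788891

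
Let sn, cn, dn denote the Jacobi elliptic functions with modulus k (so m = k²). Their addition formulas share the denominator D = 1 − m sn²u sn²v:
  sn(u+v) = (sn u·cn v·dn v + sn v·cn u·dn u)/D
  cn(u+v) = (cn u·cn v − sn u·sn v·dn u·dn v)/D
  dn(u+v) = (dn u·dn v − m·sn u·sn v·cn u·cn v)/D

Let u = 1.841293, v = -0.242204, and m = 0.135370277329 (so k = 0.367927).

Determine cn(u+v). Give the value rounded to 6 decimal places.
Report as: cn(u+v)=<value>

cn(u+v)=0.027279

sn u = 0.9804356775540612, cn u = -0.1968397372968908, dn u = 0.9326707690749951
sn v = -0.2395354030669025, cn v = 0.9708876303041339, dn v = 0.9961088450875534
m = k² = 0.135370277329
D = 1 − m·sn²u·sn²v = 0.9925337770664605
cn(u+v) = (cn u·cn v − sn u·sn v·dn u·dn v)/D = 0.02707527652912683/0.9925337770664605 = 0.02727894723054232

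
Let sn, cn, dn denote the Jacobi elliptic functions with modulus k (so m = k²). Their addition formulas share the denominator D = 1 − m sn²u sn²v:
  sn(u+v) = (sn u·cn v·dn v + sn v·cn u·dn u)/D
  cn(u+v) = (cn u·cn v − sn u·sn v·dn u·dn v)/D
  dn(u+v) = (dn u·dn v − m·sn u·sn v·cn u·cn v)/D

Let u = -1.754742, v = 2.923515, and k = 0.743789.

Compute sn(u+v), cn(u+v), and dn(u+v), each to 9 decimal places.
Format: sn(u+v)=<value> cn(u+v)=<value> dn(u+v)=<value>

sn u = -0.9951404333840835, cn u = 0.09846582068991451, dn u = 0.6724148258282834
sn v = 0.7359751693394162, cn v = -0.6770085303124457, dn v = 0.8368644062020144
m = k² = 0.553222076521
D = 1 − m·sn²u·sn²v = 0.7032473735207748
sn(u+v) = (sn u·cn v·dn v + sn v·cn u·dn u)/D = 0.6125399104824298/0.7032473735207748 = 0.8710162789741789
cn(u+v) = (cn u·cn v − sn u·sn v·dn u·dn v)/D = 0.3454731920569888/0.7032473735207748 = 0.4912541519030403
dn(u+v) = (dn u·dn v − m·sn u·sn v·cn u·cn v)/D = 0.5357099034196419/0.7032473735207748 = 0.7617659497790024

sn(u+v)=0.871016279 cn(u+v)=0.491254152 dn(u+v)=0.761765950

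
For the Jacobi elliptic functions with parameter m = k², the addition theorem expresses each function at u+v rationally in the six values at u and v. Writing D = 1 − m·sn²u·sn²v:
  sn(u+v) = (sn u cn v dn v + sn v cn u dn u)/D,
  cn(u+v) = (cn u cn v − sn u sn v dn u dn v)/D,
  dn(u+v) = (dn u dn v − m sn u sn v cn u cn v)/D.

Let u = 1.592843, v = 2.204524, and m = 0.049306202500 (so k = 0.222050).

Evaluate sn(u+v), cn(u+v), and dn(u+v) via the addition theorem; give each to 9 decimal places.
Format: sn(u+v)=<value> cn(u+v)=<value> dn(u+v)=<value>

sn u = 0.9999978473497426, cn u = -0.002074920692695512, dn u = 0.9750353889873898
sn v = 0.8252162923163259, cn v = -0.5648168472130556, dn v = 0.983068343048815
m = k² = 0.0493062025
D = 1 − m·sn²u·sn²v = 0.9664235116620819
sn(u+v) = (sn u·cn v·dn v + sn v·cn u·dn u)/D = -0.556921879346015/0.9664235116620819 = -0.5762710371027764
cn(u+v) = (cn u·cn v − sn u·sn v·dn u·dn v)/D = -0.7898179690276569/0.9664235116620819 = -0.8172586443693884
dn(u+v) = (dn u·dn v − m·sn u·sn v·cn u·cn v)/D = 0.958478739730132/0.9664235116620819 = 0.9917792025586317

sn(u+v)=-0.576271037 cn(u+v)=-0.817258644 dn(u+v)=0.991779203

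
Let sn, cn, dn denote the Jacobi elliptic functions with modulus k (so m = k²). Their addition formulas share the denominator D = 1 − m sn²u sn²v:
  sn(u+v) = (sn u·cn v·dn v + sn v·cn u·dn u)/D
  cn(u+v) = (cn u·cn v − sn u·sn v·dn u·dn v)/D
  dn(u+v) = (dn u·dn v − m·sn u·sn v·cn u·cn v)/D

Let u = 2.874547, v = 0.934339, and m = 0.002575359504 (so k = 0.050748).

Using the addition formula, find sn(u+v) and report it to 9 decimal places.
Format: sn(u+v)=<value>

sn u = 0.2658282956425866, cn u = -0.9640203925414429, dn u = 0.9999090023785394
sn v = 0.8040317272290339, cn v = 0.5945863954120515, dn v = 0.9991672107411074
m = k² = 0.002575359504
D = 1 − m·sn²u·sn²v = 0.999882351431061
sn(u+v) = (sn u·cn v·dn v + sn v·cn u·dn u)/D = -0.6171061895782644/0.999882351431061 = -0.6171787997808381

sn(u+v)=-0.617178800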